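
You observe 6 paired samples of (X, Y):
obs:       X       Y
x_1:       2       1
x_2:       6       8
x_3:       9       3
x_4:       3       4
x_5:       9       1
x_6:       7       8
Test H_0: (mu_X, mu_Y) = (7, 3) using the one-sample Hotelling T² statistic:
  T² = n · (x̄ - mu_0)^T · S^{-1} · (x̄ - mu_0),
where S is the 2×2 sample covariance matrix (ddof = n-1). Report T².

Step 1 — sample mean vector:
  mean(X) = (2 + 6 + 9 + 3 + 9 + 7) / 6 = 36/6 = 6
  mean(Y) = (1 + 8 + 3 + 4 + 1 + 8) / 6 = 25/6 = 4.1667
  x̄ = (6, 4.1667),  deviation x̄ - mu_0 = (6, 4.1667) - (7, 3) = (-1, 1.1667).

Step 2 — sample covariance matrix, S[i,j] = (1/(n-1)) · Σ_k (x_{k,i} - mean_i) · (x_{k,j} - mean_j), divisor n-1 = 5:
  S[X,X] = ((-4)·(-4) + (0)·(0) + (3)·(3) + (-3)·(-3) + (3)·(3) + (1)·(1)) / 5 = 44/5 = 8.8
  S[X,Y] = ((-4)·(-3.1667) + (0)·(3.8333) + (3)·(-1.1667) + (-3)·(-0.1667) + (3)·(-3.1667) + (1)·(3.8333)) / 5 = 4/5 = 0.8
  S[Y,Y] = ((-3.1667)·(-3.1667) + (3.8333)·(3.8333) + (-1.1667)·(-1.1667) + (-0.1667)·(-0.1667) + (-3.1667)·(-3.1667) + (3.8333)·(3.8333)) / 5 = 50.8333/5 = 10.1667
  S = [[8.8, 0.8],
 [0.8, 10.1667]].

Step 3 — invert S. det(S) = 8.8·10.1667 - (0.8)² = 88.8267.
  S^{-1} = (1/det) · [[d, -b], [-b, a]] = [[0.1145, -0.009],
 [-0.009, 0.0991]].

Step 4 — quadratic form (x̄ - mu_0)^T · S^{-1} · (x̄ - mu_0):
  S^{-1} · (x̄ - mu_0) = (-0.125, 0.1246),
  (x̄ - mu_0)^T · [...] = (-1)·(-0.125) + (1.1667)·(0.1246) = 0.2703.

Step 5 — scale by n: T² = 6 · 0.2703 = 1.6219.

T² ≈ 1.6219


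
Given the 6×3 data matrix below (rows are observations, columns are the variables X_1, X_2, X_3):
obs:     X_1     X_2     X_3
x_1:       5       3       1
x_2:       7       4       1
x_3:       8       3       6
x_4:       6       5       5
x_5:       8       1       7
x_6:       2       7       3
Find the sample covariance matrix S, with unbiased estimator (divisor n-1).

Step 1 — column means:
  mean(X_1) = (5 + 7 + 8 + 6 + 8 + 2) / 6 = 36/6 = 6
  mean(X_2) = (3 + 4 + 3 + 5 + 1 + 7) / 6 = 23/6 = 3.8333
  mean(X_3) = (1 + 1 + 6 + 5 + 7 + 3) / 6 = 23/6 = 3.8333

Step 2 — sample covariance S[i,j] = (1/(n-1)) · Σ_k (x_{k,i} - mean_i) · (x_{k,j} - mean_j), with n-1 = 5.
  S[X_1,X_1] = ((-1)·(-1) + (1)·(1) + (2)·(2) + (0)·(0) + (2)·(2) + (-4)·(-4)) / 5 = 26/5 = 5.2
  S[X_1,X_2] = ((-1)·(-0.8333) + (1)·(0.1667) + (2)·(-0.8333) + (0)·(1.1667) + (2)·(-2.8333) + (-4)·(3.1667)) / 5 = -19/5 = -3.8
  S[X_1,X_3] = ((-1)·(-2.8333) + (1)·(-2.8333) + (2)·(2.1667) + (0)·(1.1667) + (2)·(3.1667) + (-4)·(-0.8333)) / 5 = 14/5 = 2.8
  S[X_2,X_2] = ((-0.8333)·(-0.8333) + (0.1667)·(0.1667) + (-0.8333)·(-0.8333) + (1.1667)·(1.1667) + (-2.8333)·(-2.8333) + (3.1667)·(3.1667)) / 5 = 20.8333/5 = 4.1667
  S[X_2,X_3] = ((-0.8333)·(-2.8333) + (0.1667)·(-2.8333) + (-0.8333)·(2.1667) + (1.1667)·(1.1667) + (-2.8333)·(3.1667) + (3.1667)·(-0.8333)) / 5 = -10.1667/5 = -2.0333
  S[X_3,X_3] = ((-2.8333)·(-2.8333) + (-2.8333)·(-2.8333) + (2.1667)·(2.1667) + (1.1667)·(1.1667) + (3.1667)·(3.1667) + (-0.8333)·(-0.8333)) / 5 = 32.8333/5 = 6.5667

S is symmetric (S[j,i] = S[i,j]). Assembling:

S = [[5.2, -3.8, 2.8],
 [-3.8, 4.1667, -2.0333],
 [2.8, -2.0333, 6.5667]]


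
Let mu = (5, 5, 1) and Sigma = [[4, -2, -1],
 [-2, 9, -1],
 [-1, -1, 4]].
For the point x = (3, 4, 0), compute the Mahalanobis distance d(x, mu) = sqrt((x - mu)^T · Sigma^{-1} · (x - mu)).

Step 1 — centre the observation: (x - mu) = (-2, -1, -1).

Step 2 — invert Sigma (cofactor / det for 3×3, or solve directly):
  Sigma^{-1} = [[0.3153, 0.0811, 0.0991],
 [0.0811, 0.1351, 0.0541],
 [0.0991, 0.0541, 0.2883]].

Step 3 — form the quadratic (x - mu)^T · Sigma^{-1} · (x - mu):
  Sigma^{-1} · (x - mu) = (-0.8108, -0.3514, -0.5405).
  (x - mu)^T · [Sigma^{-1} · (x - mu)] = (-2)·(-0.8108) + (-1)·(-0.3514) + (-1)·(-0.5405) = 2.5135.

Step 4 — take square root: d = √(2.5135) ≈ 1.5854.

d(x, mu) = √(2.5135) ≈ 1.5854


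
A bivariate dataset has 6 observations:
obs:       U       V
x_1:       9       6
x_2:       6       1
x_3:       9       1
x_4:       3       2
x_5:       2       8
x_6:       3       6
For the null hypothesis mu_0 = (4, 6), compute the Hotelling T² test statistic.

Step 1 — sample mean vector:
  mean(U) = (9 + 6 + 9 + 3 + 2 + 3) / 6 = 32/6 = 5.3333
  mean(V) = (6 + 1 + 1 + 2 + 8 + 6) / 6 = 24/6 = 4
  x̄ = (5.3333, 4),  deviation x̄ - mu_0 = (5.3333, 4) - (4, 6) = (1.3333, -2).

Step 2 — sample covariance matrix, S[i,j] = (1/(n-1)) · Σ_k (x_{k,i} - mean_i) · (x_{k,j} - mean_j), divisor n-1 = 5:
  S[U,U] = ((3.6667)·(3.6667) + (0.6667)·(0.6667) + (3.6667)·(3.6667) + (-2.3333)·(-2.3333) + (-3.3333)·(-3.3333) + (-2.3333)·(-2.3333)) / 5 = 49.3333/5 = 9.8667
  S[U,V] = ((3.6667)·(2) + (0.6667)·(-3) + (3.6667)·(-3) + (-2.3333)·(-2) + (-3.3333)·(4) + (-2.3333)·(2)) / 5 = -19/5 = -3.8
  S[V,V] = ((2)·(2) + (-3)·(-3) + (-3)·(-3) + (-2)·(-2) + (4)·(4) + (2)·(2)) / 5 = 46/5 = 9.2
  S = [[9.8667, -3.8],
 [-3.8, 9.2]].

Step 3 — invert S. det(S) = 9.8667·9.2 - (-3.8)² = 76.3333.
  S^{-1} = (1/det) · [[d, -b], [-b, a]] = [[0.1205, 0.0498],
 [0.0498, 0.1293]].

Step 4 — quadratic form (x̄ - mu_0)^T · S^{-1} · (x̄ - mu_0):
  S^{-1} · (x̄ - mu_0) = (0.0611, -0.1921),
  (x̄ - mu_0)^T · [...] = (1.3333)·(0.0611) + (-2)·(-0.1921) = 0.4658.

Step 5 — scale by n: T² = 6 · 0.4658 = 2.7948.

T² ≈ 2.7948


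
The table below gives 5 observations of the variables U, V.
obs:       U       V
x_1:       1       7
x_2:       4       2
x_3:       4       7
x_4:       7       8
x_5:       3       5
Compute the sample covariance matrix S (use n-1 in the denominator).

Step 1 — column means:
  mean(U) = (1 + 4 + 4 + 7 + 3) / 5 = 19/5 = 3.8
  mean(V) = (7 + 2 + 7 + 8 + 5) / 5 = 29/5 = 5.8

Step 2 — sample covariance S[i,j] = (1/(n-1)) · Σ_k (x_{k,i} - mean_i) · (x_{k,j} - mean_j), with n-1 = 4.
  S[U,U] = ((-2.8)·(-2.8) + (0.2)·(0.2) + (0.2)·(0.2) + (3.2)·(3.2) + (-0.8)·(-0.8)) / 4 = 18.8/4 = 4.7
  S[U,V] = ((-2.8)·(1.2) + (0.2)·(-3.8) + (0.2)·(1.2) + (3.2)·(2.2) + (-0.8)·(-0.8)) / 4 = 3.8/4 = 0.95
  S[V,V] = ((1.2)·(1.2) + (-3.8)·(-3.8) + (1.2)·(1.2) + (2.2)·(2.2) + (-0.8)·(-0.8)) / 4 = 22.8/4 = 5.7

S is symmetric (S[j,i] = S[i,j]). Assembling:

S = [[4.7, 0.95],
 [0.95, 5.7]]


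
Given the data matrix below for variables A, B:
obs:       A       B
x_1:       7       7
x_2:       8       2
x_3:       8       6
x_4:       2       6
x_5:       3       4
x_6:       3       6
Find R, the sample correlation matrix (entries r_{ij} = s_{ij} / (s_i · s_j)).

Step 1 — column means:
  mean(A) = (7 + 8 + 8 + 2 + 3 + 3) / 6 = 31/6 = 5.1667
  mean(B) = (7 + 2 + 6 + 6 + 4 + 6) / 6 = 31/6 = 5.1667

Step 2 — sample variances and covariances s[i,j] = (1/(n-1)) · Σ_k (x_{k,i} - mean_i) · (x_{k,j} - mean_j), with n-1 = 5:
  s[A,A] = ((1.8333)·(1.8333) + (2.8333)·(2.8333) + (2.8333)·(2.8333) + (-3.1667)·(-3.1667) + (-2.1667)·(-2.1667) + (-2.1667)·(-2.1667)) / 5 = 38.8333/5 = 7.7667
  s[A,B] = ((1.8333)·(1.8333) + (2.8333)·(-3.1667) + (2.8333)·(0.8333) + (-3.1667)·(0.8333) + (-2.1667)·(-1.1667) + (-2.1667)·(0.8333)) / 5 = -5.1667/5 = -1.0333
  s[B,B] = ((1.8333)·(1.8333) + (-3.1667)·(-3.1667) + (0.8333)·(0.8333) + (0.8333)·(0.8333) + (-1.1667)·(-1.1667) + (0.8333)·(0.8333)) / 5 = 16.8333/5 = 3.3667
  Sample standard deviations s_i = √(s[i,i]):
  s(A) = √(7.7667) = 2.7869
  s(B) = √(3.3667) = 1.8348

Step 3 — r_{ij} = s_{ij} / (s_i · s_j):
  r[A,A] = 1 (diagonal).
  r[A,B] = -1.0333 / (2.7869 · 1.8348) = -1.0333 / 5.1135 = -0.2021
  r[B,B] = 1 (diagonal).

R is symmetric with unit diagonal. Assembling:

R = [[1, -0.2021],
 [-0.2021, 1]]


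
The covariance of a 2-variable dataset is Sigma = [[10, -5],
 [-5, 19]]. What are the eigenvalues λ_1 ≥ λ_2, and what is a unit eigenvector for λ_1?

Step 1 — characteristic polynomial of 2×2 Sigma:
  det(Sigma - λI) = λ² - trace · λ + det = 0.
  trace = 10 + 19 = 29, det = 10·19 - (-5)² = 165.
Step 2 — discriminant:
  Δ = trace² - 4·det = 841 - 660 = 181.
Step 3 — eigenvalues:
  λ = (trace ± √Δ)/2 = (29 ± 13.4536)/2,
  λ_1 = 21.2268,  λ_2 = 7.7732.

Step 4 — unit eigenvector for λ_1: solve (Sigma - λ_1 I)v = 0. First row:
  (10 - 21.2268)·v_x + (-5)·v_y = 0, i.e. (-11.2268)·v_x + (-5)·v_y = 0,
  so v ∝ (b, λ_1 - a) = (-5, 11.2268); multiply by -1 so the first entry is positive: u = (5, -11.2268).
  ||u|| = √((5)² + (-11.2268)²) = √(151.0413) ≈ 12.2899,
  v_1 = u/||u|| ≈ (0.4068, -0.9135) (||v_1|| = 1).

λ_1 = 21.2268,  λ_2 = 7.7732;  v_1 ≈ (0.4068, -0.9135)


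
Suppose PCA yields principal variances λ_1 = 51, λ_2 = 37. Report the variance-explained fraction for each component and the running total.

Step 1 — total variance = trace(Sigma) = Σ λ_i = 51 + 37 = 88.

Step 2 — fraction explained by component i = λ_i / Σ λ:
  PC1: 51/88 = 0.5795
  PC2: 37/88 = 0.4205

Step 3 — cumulative fraction after k components = (λ_1 + ... + λ_k) / Σ λ:
  k = 1: 51/88 = 0.5795
  k = 2: (51 + 37)/88 = 88/88 = 1

Summary (fraction, with percent):

explained: PC1 0.5795 (57.95%), PC2 0.4205 (42.05%);  cumulative: 0.5795, 1


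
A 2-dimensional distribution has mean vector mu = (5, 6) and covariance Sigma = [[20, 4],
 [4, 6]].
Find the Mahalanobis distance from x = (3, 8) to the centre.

Step 1 — centre the observation: (x - mu) = (-2, 2).

Step 2 — invert Sigma. det(Sigma) = 20·6 - (4)² = 104.
  Sigma^{-1} = (1/det) · [[d, -b], [-b, a]] = [[0.0577, -0.0385],
 [-0.0385, 0.1923]].

Step 3 — form the quadratic (x - mu)^T · Sigma^{-1} · (x - mu):
  Sigma^{-1} · (x - mu) = (-0.1923, 0.4615).
  (x - mu)^T · [Sigma^{-1} · (x - mu)] = (-2)·(-0.1923) + (2)·(0.4615) = 1.3077.

Step 4 — take square root: d = √(1.3077) ≈ 1.1435.

d(x, mu) = √(1.3077) ≈ 1.1435


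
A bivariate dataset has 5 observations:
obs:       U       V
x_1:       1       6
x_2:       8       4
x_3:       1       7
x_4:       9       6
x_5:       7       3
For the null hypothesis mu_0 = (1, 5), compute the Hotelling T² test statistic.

Step 1 — sample mean vector:
  mean(U) = (1 + 8 + 1 + 9 + 7) / 5 = 26/5 = 5.2
  mean(V) = (6 + 4 + 7 + 6 + 3) / 5 = 26/5 = 5.2
  x̄ = (5.2, 5.2),  deviation x̄ - mu_0 = (5.2, 5.2) - (1, 5) = (4.2, 0.2).

Step 2 — sample covariance matrix, S[i,j] = (1/(n-1)) · Σ_k (x_{k,i} - mean_i) · (x_{k,j} - mean_j), divisor n-1 = 4:
  S[U,U] = ((-4.2)·(-4.2) + (2.8)·(2.8) + (-4.2)·(-4.2) + (3.8)·(3.8) + (1.8)·(1.8)) / 4 = 60.8/4 = 15.2
  S[U,V] = ((-4.2)·(0.8) + (2.8)·(-1.2) + (-4.2)·(1.8) + (3.8)·(0.8) + (1.8)·(-2.2)) / 4 = -15.2/4 = -3.8
  S[V,V] = ((0.8)·(0.8) + (-1.2)·(-1.2) + (1.8)·(1.8) + (0.8)·(0.8) + (-2.2)·(-2.2)) / 4 = 10.8/4 = 2.7
  S = [[15.2, -3.8],
 [-3.8, 2.7]].

Step 3 — invert S. det(S) = 15.2·2.7 - (-3.8)² = 26.6.
  S^{-1} = (1/det) · [[d, -b], [-b, a]] = [[0.1015, 0.1429],
 [0.1429, 0.5714]].

Step 4 — quadratic form (x̄ - mu_0)^T · S^{-1} · (x̄ - mu_0):
  S^{-1} · (x̄ - mu_0) = (0.4549, 0.7143),
  (x̄ - mu_0)^T · [...] = (4.2)·(0.4549) + (0.2)·(0.7143) = 2.0534.

Step 5 — scale by n: T² = 5 · 2.0534 = 10.2669.

T² ≈ 10.2669


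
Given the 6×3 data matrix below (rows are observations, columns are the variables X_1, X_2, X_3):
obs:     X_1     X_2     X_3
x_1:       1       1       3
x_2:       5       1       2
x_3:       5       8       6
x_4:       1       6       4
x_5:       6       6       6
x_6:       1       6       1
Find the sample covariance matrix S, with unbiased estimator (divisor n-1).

Step 1 — column means:
  mean(X_1) = (1 + 5 + 5 + 1 + 6 + 1) / 6 = 19/6 = 3.1667
  mean(X_2) = (1 + 1 + 8 + 6 + 6 + 6) / 6 = 28/6 = 4.6667
  mean(X_3) = (3 + 2 + 6 + 4 + 6 + 1) / 6 = 22/6 = 3.6667

Step 2 — sample covariance S[i,j] = (1/(n-1)) · Σ_k (x_{k,i} - mean_i) · (x_{k,j} - mean_j), with n-1 = 5.
  S[X_1,X_1] = ((-2.1667)·(-2.1667) + (1.8333)·(1.8333) + (1.8333)·(1.8333) + (-2.1667)·(-2.1667) + (2.8333)·(2.8333) + (-2.1667)·(-2.1667)) / 5 = 28.8333/5 = 5.7667
  S[X_1,X_2] = ((-2.1667)·(-3.6667) + (1.8333)·(-3.6667) + (1.8333)·(3.3333) + (-2.1667)·(1.3333) + (2.8333)·(1.3333) + (-2.1667)·(1.3333)) / 5 = 5.3333/5 = 1.0667
  S[X_1,X_3] = ((-2.1667)·(-0.6667) + (1.8333)·(-1.6667) + (1.8333)·(2.3333) + (-2.1667)·(0.3333) + (2.8333)·(2.3333) + (-2.1667)·(-2.6667)) / 5 = 14.3333/5 = 2.8667
  S[X_2,X_2] = ((-3.6667)·(-3.6667) + (-3.6667)·(-3.6667) + (3.3333)·(3.3333) + (1.3333)·(1.3333) + (1.3333)·(1.3333) + (1.3333)·(1.3333)) / 5 = 43.3333/5 = 8.6667
  S[X_2,X_3] = ((-3.6667)·(-0.6667) + (-3.6667)·(-1.6667) + (3.3333)·(2.3333) + (1.3333)·(0.3333) + (1.3333)·(2.3333) + (1.3333)·(-2.6667)) / 5 = 16.3333/5 = 3.2667
  S[X_3,X_3] = ((-0.6667)·(-0.6667) + (-1.6667)·(-1.6667) + (2.3333)·(2.3333) + (0.3333)·(0.3333) + (2.3333)·(2.3333) + (-2.6667)·(-2.6667)) / 5 = 21.3333/5 = 4.2667

S is symmetric (S[j,i] = S[i,j]). Assembling:

S = [[5.7667, 1.0667, 2.8667],
 [1.0667, 8.6667, 3.2667],
 [2.8667, 3.2667, 4.2667]]


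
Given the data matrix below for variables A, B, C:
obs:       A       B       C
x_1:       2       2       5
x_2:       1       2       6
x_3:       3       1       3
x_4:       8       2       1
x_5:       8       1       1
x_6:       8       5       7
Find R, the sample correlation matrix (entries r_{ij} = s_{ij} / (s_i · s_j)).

Step 1 — column means:
  mean(A) = (2 + 1 + 3 + 8 + 8 + 8) / 6 = 30/6 = 5
  mean(B) = (2 + 2 + 1 + 2 + 1 + 5) / 6 = 13/6 = 2.1667
  mean(C) = (5 + 6 + 3 + 1 + 1 + 7) / 6 = 23/6 = 3.8333

Step 2 — sample variances and covariances s[i,j] = (1/(n-1)) · Σ_k (x_{k,i} - mean_i) · (x_{k,j} - mean_j), with n-1 = 5:
  s[A,A] = ((-3)·(-3) + (-4)·(-4) + (-2)·(-2) + (3)·(3) + (3)·(3) + (3)·(3)) / 5 = 56/5 = 11.2
  s[A,B] = ((-3)·(-0.1667) + (-4)·(-0.1667) + (-2)·(-1.1667) + (3)·(-0.1667) + (3)·(-1.1667) + (3)·(2.8333)) / 5 = 8/5 = 1.6
  s[A,C] = ((-3)·(1.1667) + (-4)·(2.1667) + (-2)·(-0.8333) + (3)·(-2.8333) + (3)·(-2.8333) + (3)·(3.1667)) / 5 = -18/5 = -3.6
  s[B,B] = ((-0.1667)·(-0.1667) + (-0.1667)·(-0.1667) + (-1.1667)·(-1.1667) + (-0.1667)·(-0.1667) + (-1.1667)·(-1.1667) + (2.8333)·(2.8333)) / 5 = 10.8333/5 = 2.1667
  s[B,C] = ((-0.1667)·(1.1667) + (-0.1667)·(2.1667) + (-1.1667)·(-0.8333) + (-0.1667)·(-2.8333) + (-1.1667)·(-2.8333) + (2.8333)·(3.1667)) / 5 = 13.1667/5 = 2.6333
  s[C,C] = ((1.1667)·(1.1667) + (2.1667)·(2.1667) + (-0.8333)·(-0.8333) + (-2.8333)·(-2.8333) + (-2.8333)·(-2.8333) + (3.1667)·(3.1667)) / 5 = 32.8333/5 = 6.5667
  Sample standard deviations s_i = √(s[i,i]):
  s(A) = √(11.2) = 3.3466
  s(B) = √(2.1667) = 1.472
  s(C) = √(6.5667) = 2.5626

Step 3 — r_{ij} = s_{ij} / (s_i · s_j):
  r[A,A] = 1 (diagonal).
  r[A,B] = 1.6 / (3.3466 · 1.472) = 1.6 / 4.9261 = 0.3248
  r[A,C] = -3.6 / (3.3466 · 2.5626) = -3.6 / 8.5759 = -0.4198
  r[B,B] = 1 (diagonal).
  r[B,C] = 2.6333 / (1.472 · 2.5626) = 2.6333 / 3.772 = 0.6981
  r[C,C] = 1 (diagonal).

R is symmetric with unit diagonal. Assembling:

R = [[1, 0.3248, -0.4198],
 [0.3248, 1, 0.6981],
 [-0.4198, 0.6981, 1]]


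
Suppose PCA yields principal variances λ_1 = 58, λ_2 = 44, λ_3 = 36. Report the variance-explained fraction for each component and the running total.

Step 1 — total variance = trace(Sigma) = Σ λ_i = 58 + 44 + 36 = 138.

Step 2 — fraction explained by component i = λ_i / Σ λ:
  PC1: 58/138 = 0.4203
  PC2: 44/138 = 0.3188
  PC3: 36/138 = 0.2609

Step 3 — cumulative fraction after k components = (λ_1 + ... + λ_k) / Σ λ:
  k = 1: 58/138 = 0.4203
  k = 2: (58 + 44)/138 = 102/138 = 0.7391
  k = 3: (58 + 44 + 36)/138 = 138/138 = 1

Summary (fraction, with percent):

explained: PC1 0.4203 (42.03%), PC2 0.3188 (31.88%), PC3 0.2609 (26.09%);  cumulative: 0.4203, 0.7391, 1


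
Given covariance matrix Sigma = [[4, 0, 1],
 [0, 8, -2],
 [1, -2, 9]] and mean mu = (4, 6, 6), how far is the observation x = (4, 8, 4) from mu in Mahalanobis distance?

Step 1 — centre the observation: (x - mu) = (0, 2, -2).

Step 2 — invert Sigma (cofactor / det for 3×3, or solve directly):
  Sigma^{-1} = [[0.2576, -0.0076, -0.0303],
 [-0.0076, 0.1326, 0.0303],
 [-0.0303, 0.0303, 0.1212]].

Step 3 — form the quadratic (x - mu)^T · Sigma^{-1} · (x - mu):
  Sigma^{-1} · (x - mu) = (0.0455, 0.2045, -0.1818).
  (x - mu)^T · [Sigma^{-1} · (x - mu)] = (0)·(0.0455) + (2)·(0.2045) + (-2)·(-0.1818) = 0.7727.

Step 4 — take square root: d = √(0.7727) ≈ 0.879.

d(x, mu) = √(0.7727) ≈ 0.879


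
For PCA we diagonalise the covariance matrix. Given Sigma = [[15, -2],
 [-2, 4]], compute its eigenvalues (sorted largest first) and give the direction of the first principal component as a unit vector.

Step 1 — characteristic polynomial of 2×2 Sigma:
  det(Sigma - λI) = λ² - trace · λ + det = 0.
  trace = 15 + 4 = 19, det = 15·4 - (-2)² = 56.
Step 2 — discriminant:
  Δ = trace² - 4·det = 361 - 224 = 137.
Step 3 — eigenvalues:
  λ = (trace ± √Δ)/2 = (19 ± 11.7047)/2,
  λ_1 = 15.3523,  λ_2 = 3.6477.

Step 4 — unit eigenvector for λ_1: solve (Sigma - λ_1 I)v = 0. First row:
  (15 - 15.3523)·v_x + (-2)·v_y = 0, i.e. (-0.3523)·v_x + (-2)·v_y = 0,
  so v ∝ (b, λ_1 - a) = (-2, 0.3523); multiply by -1 so the first entry is positive: u = (2, -0.3523).
  ||u|| = √((2)² + (-0.3523)²) = √(4.1242) ≈ 2.0308,
  v_1 = u/||u|| ≈ (0.9848, -0.1735) (||v_1|| = 1).

λ_1 = 15.3523,  λ_2 = 3.6477;  v_1 ≈ (0.9848, -0.1735)


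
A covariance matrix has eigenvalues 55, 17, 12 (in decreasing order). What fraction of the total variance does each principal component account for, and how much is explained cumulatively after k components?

Step 1 — total variance = trace(Sigma) = Σ λ_i = 55 + 17 + 12 = 84.

Step 2 — fraction explained by component i = λ_i / Σ λ:
  PC1: 55/84 = 0.6548
  PC2: 17/84 = 0.2024
  PC3: 12/84 = 0.1429

Step 3 — cumulative fraction after k components = (λ_1 + ... + λ_k) / Σ λ:
  k = 1: 55/84 = 0.6548
  k = 2: (55 + 17)/84 = 72/84 = 0.8571
  k = 3: (55 + 17 + 12)/84 = 84/84 = 1

Summary (fraction, with percent):

explained: PC1 0.6548 (65.48%), PC2 0.2024 (20.24%), PC3 0.1429 (14.29%);  cumulative: 0.6548, 0.8571, 1


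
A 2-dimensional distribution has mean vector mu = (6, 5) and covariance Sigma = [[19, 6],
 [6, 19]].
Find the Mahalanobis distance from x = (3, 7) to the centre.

Step 1 — centre the observation: (x - mu) = (-3, 2).

Step 2 — invert Sigma. det(Sigma) = 19·19 - (6)² = 325.
  Sigma^{-1} = (1/det) · [[d, -b], [-b, a]] = [[0.0585, -0.0185],
 [-0.0185, 0.0585]].

Step 3 — form the quadratic (x - mu)^T · Sigma^{-1} · (x - mu):
  Sigma^{-1} · (x - mu) = (-0.2123, 0.1723).
  (x - mu)^T · [Sigma^{-1} · (x - mu)] = (-3)·(-0.2123) + (2)·(0.1723) = 0.9815.

Step 4 — take square root: d = √(0.9815) ≈ 0.9907.

d(x, mu) = √(0.9815) ≈ 0.9907


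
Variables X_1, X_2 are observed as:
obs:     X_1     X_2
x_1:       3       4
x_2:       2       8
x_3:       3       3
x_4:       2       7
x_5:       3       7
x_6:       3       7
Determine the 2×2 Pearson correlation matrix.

Step 1 — column means:
  mean(X_1) = (3 + 2 + 3 + 2 + 3 + 3) / 6 = 16/6 = 2.6667
  mean(X_2) = (4 + 8 + 3 + 7 + 7 + 7) / 6 = 36/6 = 6

Step 2 — sample variances and covariances s[i,j] = (1/(n-1)) · Σ_k (x_{k,i} - mean_i) · (x_{k,j} - mean_j), with n-1 = 5:
  s[X_1,X_1] = ((0.3333)·(0.3333) + (-0.6667)·(-0.6667) + (0.3333)·(0.3333) + (-0.6667)·(-0.6667) + (0.3333)·(0.3333) + (0.3333)·(0.3333)) / 5 = 1.3333/5 = 0.2667
  s[X_1,X_2] = ((0.3333)·(-2) + (-0.6667)·(2) + (0.3333)·(-3) + (-0.6667)·(1) + (0.3333)·(1) + (0.3333)·(1)) / 5 = -3/5 = -0.6
  s[X_2,X_2] = ((-2)·(-2) + (2)·(2) + (-3)·(-3) + (1)·(1) + (1)·(1) + (1)·(1)) / 5 = 20/5 = 4
  Sample standard deviations s_i = √(s[i,i]):
  s(X_1) = √(0.2667) = 0.5164
  s(X_2) = √(4) = 2

Step 3 — r_{ij} = s_{ij} / (s_i · s_j):
  r[X_1,X_1] = 1 (diagonal).
  r[X_1,X_2] = -0.6 / (0.5164 · 2) = -0.6 / 1.0328 = -0.5809
  r[X_2,X_2] = 1 (diagonal).

R is symmetric with unit diagonal. Assembling:

R = [[1, -0.5809],
 [-0.5809, 1]]


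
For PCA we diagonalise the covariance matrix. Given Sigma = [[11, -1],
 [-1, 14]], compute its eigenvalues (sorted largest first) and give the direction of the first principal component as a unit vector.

Step 1 — characteristic polynomial of 2×2 Sigma:
  det(Sigma - λI) = λ² - trace · λ + det = 0.
  trace = 11 + 14 = 25, det = 11·14 - (-1)² = 153.
Step 2 — discriminant:
  Δ = trace² - 4·det = 625 - 612 = 13.
Step 3 — eigenvalues:
  λ = (trace ± √Δ)/2 = (25 ± 3.6056)/2,
  λ_1 = 14.3028,  λ_2 = 10.6972.

Step 4 — unit eigenvector for λ_1: solve (Sigma - λ_1 I)v = 0. First row:
  (11 - 14.3028)·v_x + (-1)·v_y = 0, i.e. (-3.3028)·v_x + (-1)·v_y = 0,
  so v ∝ (b, λ_1 - a) = (-1, 3.3028); multiply by -1 so the first entry is positive: u = (1, -3.3028).
  ||u|| = √((1)² + (-3.3028)²) = √(11.9083) ≈ 3.4508,
  v_1 = u/||u|| ≈ (0.2898, -0.9571) (||v_1|| = 1).

λ_1 = 14.3028,  λ_2 = 10.6972;  v_1 ≈ (0.2898, -0.9571)


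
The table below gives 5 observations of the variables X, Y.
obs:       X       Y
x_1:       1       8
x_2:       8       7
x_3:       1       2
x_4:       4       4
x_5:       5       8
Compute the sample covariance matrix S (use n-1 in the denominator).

Step 1 — column means:
  mean(X) = (1 + 8 + 1 + 4 + 5) / 5 = 19/5 = 3.8
  mean(Y) = (8 + 7 + 2 + 4 + 8) / 5 = 29/5 = 5.8

Step 2 — sample covariance S[i,j] = (1/(n-1)) · Σ_k (x_{k,i} - mean_i) · (x_{k,j} - mean_j), with n-1 = 4.
  S[X,X] = ((-2.8)·(-2.8) + (4.2)·(4.2) + (-2.8)·(-2.8) + (0.2)·(0.2) + (1.2)·(1.2)) / 4 = 34.8/4 = 8.7
  S[X,Y] = ((-2.8)·(2.2) + (4.2)·(1.2) + (-2.8)·(-3.8) + (0.2)·(-1.8) + (1.2)·(2.2)) / 4 = 11.8/4 = 2.95
  S[Y,Y] = ((2.2)·(2.2) + (1.2)·(1.2) + (-3.8)·(-3.8) + (-1.8)·(-1.8) + (2.2)·(2.2)) / 4 = 28.8/4 = 7.2

S is symmetric (S[j,i] = S[i,j]). Assembling:

S = [[8.7, 2.95],
 [2.95, 7.2]]


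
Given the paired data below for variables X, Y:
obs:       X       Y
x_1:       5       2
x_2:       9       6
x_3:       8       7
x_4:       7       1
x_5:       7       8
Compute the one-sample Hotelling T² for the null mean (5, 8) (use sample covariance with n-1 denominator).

Step 1 — sample mean vector:
  mean(X) = (5 + 9 + 8 + 7 + 7) / 5 = 36/5 = 7.2
  mean(Y) = (2 + 6 + 7 + 1 + 8) / 5 = 24/5 = 4.8
  x̄ = (7.2, 4.8),  deviation x̄ - mu_0 = (7.2, 4.8) - (5, 8) = (2.2, -3.2).

Step 2 — sample covariance matrix, S[i,j] = (1/(n-1)) · Σ_k (x_{k,i} - mean_i) · (x_{k,j} - mean_j), divisor n-1 = 4:
  S[X,X] = ((-2.2)·(-2.2) + (1.8)·(1.8) + (0.8)·(0.8) + (-0.2)·(-0.2) + (-0.2)·(-0.2)) / 4 = 8.8/4 = 2.2
  S[X,Y] = ((-2.2)·(-2.8) + (1.8)·(1.2) + (0.8)·(2.2) + (-0.2)·(-3.8) + (-0.2)·(3.2)) / 4 = 10.2/4 = 2.55
  S[Y,Y] = ((-2.8)·(-2.8) + (1.2)·(1.2) + (2.2)·(2.2) + (-3.8)·(-3.8) + (3.2)·(3.2)) / 4 = 38.8/4 = 9.7
  S = [[2.2, 2.55],
 [2.55, 9.7]].

Step 3 — invert S. det(S) = 2.2·9.7 - (2.55)² = 14.8375.
  S^{-1} = (1/det) · [[d, -b], [-b, a]] = [[0.6537, -0.1719],
 [-0.1719, 0.1483]].

Step 4 — quadratic form (x̄ - mu_0)^T · S^{-1} · (x̄ - mu_0):
  S^{-1} · (x̄ - mu_0) = (1.9882, -0.8526),
  (x̄ - mu_0)^T · [...] = (2.2)·(1.9882) + (-3.2)·(-0.8526) = 7.1023.

Step 5 — scale by n: T² = 5 · 7.1023 = 35.5114.

T² ≈ 35.5114


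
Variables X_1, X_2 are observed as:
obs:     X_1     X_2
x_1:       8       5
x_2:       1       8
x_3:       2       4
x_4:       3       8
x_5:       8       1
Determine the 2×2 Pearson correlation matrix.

Step 1 — column means:
  mean(X_1) = (8 + 1 + 2 + 3 + 8) / 5 = 22/5 = 4.4
  mean(X_2) = (5 + 8 + 4 + 8 + 1) / 5 = 26/5 = 5.2

Step 2 — sample variances and covariances s[i,j] = (1/(n-1)) · Σ_k (x_{k,i} - mean_i) · (x_{k,j} - mean_j), with n-1 = 4:
  s[X_1,X_1] = ((3.6)·(3.6) + (-3.4)·(-3.4) + (-2.4)·(-2.4) + (-1.4)·(-1.4) + (3.6)·(3.6)) / 4 = 45.2/4 = 11.3
  s[X_1,X_2] = ((3.6)·(-0.2) + (-3.4)·(2.8) + (-2.4)·(-1.2) + (-1.4)·(2.8) + (3.6)·(-4.2)) / 4 = -26.4/4 = -6.6
  s[X_2,X_2] = ((-0.2)·(-0.2) + (2.8)·(2.8) + (-1.2)·(-1.2) + (2.8)·(2.8) + (-4.2)·(-4.2)) / 4 = 34.8/4 = 8.7
  Sample standard deviations s_i = √(s[i,i]):
  s(X_1) = √(11.3) = 3.3615
  s(X_2) = √(8.7) = 2.9496

Step 3 — r_{ij} = s_{ij} / (s_i · s_j):
  r[X_1,X_1] = 1 (diagonal).
  r[X_1,X_2] = -6.6 / (3.3615 · 2.9496) = -6.6 / 9.9151 = -0.6656
  r[X_2,X_2] = 1 (diagonal).

R is symmetric with unit diagonal. Assembling:

R = [[1, -0.6656],
 [-0.6656, 1]]


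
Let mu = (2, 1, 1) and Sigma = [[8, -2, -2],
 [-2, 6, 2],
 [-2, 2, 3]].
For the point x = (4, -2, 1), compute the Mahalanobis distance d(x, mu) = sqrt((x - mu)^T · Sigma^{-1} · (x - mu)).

Step 1 — centre the observation: (x - mu) = (2, -3, 0).

Step 2 — invert Sigma (cofactor / det for 3×3, or solve directly):
  Sigma^{-1} = [[0.1522, 0.0217, 0.087],
 [0.0217, 0.2174, -0.1304],
 [0.087, -0.1304, 0.4783]].

Step 3 — form the quadratic (x - mu)^T · Sigma^{-1} · (x - mu):
  Sigma^{-1} · (x - mu) = (0.2391, -0.6087, 0.5652).
  (x - mu)^T · [Sigma^{-1} · (x - mu)] = (2)·(0.2391) + (-3)·(-0.6087) + (0)·(0.5652) = 2.3043.

Step 4 — take square root: d = √(2.3043) ≈ 1.518.

d(x, mu) = √(2.3043) ≈ 1.518


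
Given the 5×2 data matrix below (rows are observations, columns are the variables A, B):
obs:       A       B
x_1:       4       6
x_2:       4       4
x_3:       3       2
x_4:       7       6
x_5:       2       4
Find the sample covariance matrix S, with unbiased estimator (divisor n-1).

Step 1 — column means:
  mean(A) = (4 + 4 + 3 + 7 + 2) / 5 = 20/5 = 4
  mean(B) = (6 + 4 + 2 + 6 + 4) / 5 = 22/5 = 4.4

Step 2 — sample covariance S[i,j] = (1/(n-1)) · Σ_k (x_{k,i} - mean_i) · (x_{k,j} - mean_j), with n-1 = 4.
  S[A,A] = ((0)·(0) + (0)·(0) + (-1)·(-1) + (3)·(3) + (-2)·(-2)) / 4 = 14/4 = 3.5
  S[A,B] = ((0)·(1.6) + (0)·(-0.4) + (-1)·(-2.4) + (3)·(1.6) + (-2)·(-0.4)) / 4 = 8/4 = 2
  S[B,B] = ((1.6)·(1.6) + (-0.4)·(-0.4) + (-2.4)·(-2.4) + (1.6)·(1.6) + (-0.4)·(-0.4)) / 4 = 11.2/4 = 2.8

S is symmetric (S[j,i] = S[i,j]). Assembling:

S = [[3.5, 2],
 [2, 2.8]]


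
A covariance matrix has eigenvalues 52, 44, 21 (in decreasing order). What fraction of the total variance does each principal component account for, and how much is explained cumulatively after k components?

Step 1 — total variance = trace(Sigma) = Σ λ_i = 52 + 44 + 21 = 117.

Step 2 — fraction explained by component i = λ_i / Σ λ:
  PC1: 52/117 = 0.4444
  PC2: 44/117 = 0.3761
  PC3: 21/117 = 0.1795

Step 3 — cumulative fraction after k components = (λ_1 + ... + λ_k) / Σ λ:
  k = 1: 52/117 = 0.4444
  k = 2: (52 + 44)/117 = 96/117 = 0.8205
  k = 3: (52 + 44 + 21)/117 = 117/117 = 1

Summary (fraction, with percent):

explained: PC1 0.4444 (44.44%), PC2 0.3761 (37.61%), PC3 0.1795 (17.95%);  cumulative: 0.4444, 0.8205, 1


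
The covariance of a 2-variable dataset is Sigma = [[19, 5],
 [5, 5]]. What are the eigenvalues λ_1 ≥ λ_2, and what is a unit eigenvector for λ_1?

Step 1 — characteristic polynomial of 2×2 Sigma:
  det(Sigma - λI) = λ² - trace · λ + det = 0.
  trace = 19 + 5 = 24, det = 19·5 - (5)² = 70.
Step 2 — discriminant:
  Δ = trace² - 4·det = 576 - 280 = 296.
Step 3 — eigenvalues:
  λ = (trace ± √Δ)/2 = (24 ± 17.2047)/2,
  λ_1 = 20.6023,  λ_2 = 3.3977.

Step 4 — unit eigenvector for λ_1: solve (Sigma - λ_1 I)v = 0. First row:
  (19 - 20.6023)·v_x + (5)·v_y = 0, i.e. (-1.6023)·v_x + (5)·v_y = 0,
  so v ∝ (b, λ_1 - a) = (5, 1.6023) = u.
  ||u|| = √((5)² + (1.6023)²) = √(27.5674) ≈ 5.2505,
  v_1 = u/||u|| ≈ (0.9523, 0.3052) (||v_1|| = 1).

λ_1 = 20.6023,  λ_2 = 3.3977;  v_1 ≈ (0.9523, 0.3052)


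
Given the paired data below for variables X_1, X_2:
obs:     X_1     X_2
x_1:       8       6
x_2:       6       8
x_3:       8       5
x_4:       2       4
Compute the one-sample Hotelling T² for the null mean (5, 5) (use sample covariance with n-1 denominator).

Step 1 — sample mean vector:
  mean(X_1) = (8 + 6 + 8 + 2) / 4 = 24/4 = 6
  mean(X_2) = (6 + 8 + 5 + 4) / 4 = 23/4 = 5.75
  x̄ = (6, 5.75),  deviation x̄ - mu_0 = (6, 5.75) - (5, 5) = (1, 0.75).

Step 2 — sample covariance matrix, S[i,j] = (1/(n-1)) · Σ_k (x_{k,i} - mean_i) · (x_{k,j} - mean_j), divisor n-1 = 3:
  S[X_1,X_1] = ((2)·(2) + (0)·(0) + (2)·(2) + (-4)·(-4)) / 3 = 24/3 = 8
  S[X_1,X_2] = ((2)·(0.25) + (0)·(2.25) + (2)·(-0.75) + (-4)·(-1.75)) / 3 = 6/3 = 2
  S[X_2,X_2] = ((0.25)·(0.25) + (2.25)·(2.25) + (-0.75)·(-0.75) + (-1.75)·(-1.75)) / 3 = 8.75/3 = 2.9167
  S = [[8, 2],
 [2, 2.9167]].

Step 3 — invert S. det(S) = 8·2.9167 - (2)² = 19.3333.
  S^{-1} = (1/det) · [[d, -b], [-b, a]] = [[0.1509, -0.1034],
 [-0.1034, 0.4138]].

Step 4 — quadratic form (x̄ - mu_0)^T · S^{-1} · (x̄ - mu_0):
  S^{-1} · (x̄ - mu_0) = (0.0733, 0.2069),
  (x̄ - mu_0)^T · [...] = (1)·(0.0733) + (0.75)·(0.2069) = 0.2284.

Step 5 — scale by n: T² = 4 · 0.2284 = 0.9138.

T² ≈ 0.9138


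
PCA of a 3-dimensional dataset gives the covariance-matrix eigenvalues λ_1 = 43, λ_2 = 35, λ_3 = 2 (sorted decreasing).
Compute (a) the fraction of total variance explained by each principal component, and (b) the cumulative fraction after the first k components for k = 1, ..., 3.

Step 1 — total variance = trace(Sigma) = Σ λ_i = 43 + 35 + 2 = 80.

Step 2 — fraction explained by component i = λ_i / Σ λ:
  PC1: 43/80 = 0.5375
  PC2: 35/80 = 0.4375
  PC3: 2/80 = 0.025

Step 3 — cumulative fraction after k components = (λ_1 + ... + λ_k) / Σ λ:
  k = 1: 43/80 = 0.5375
  k = 2: (43 + 35)/80 = 78/80 = 0.975
  k = 3: (43 + 35 + 2)/80 = 80/80 = 1

Summary (fraction, with percent):

explained: PC1 0.5375 (53.75%), PC2 0.4375 (43.75%), PC3 0.025 (2.5%);  cumulative: 0.5375, 0.975, 1


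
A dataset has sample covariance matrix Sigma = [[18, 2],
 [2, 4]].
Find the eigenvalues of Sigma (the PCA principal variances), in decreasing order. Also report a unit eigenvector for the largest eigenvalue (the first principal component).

Step 1 — characteristic polynomial of 2×2 Sigma:
  det(Sigma - λI) = λ² - trace · λ + det = 0.
  trace = 18 + 4 = 22, det = 18·4 - (2)² = 68.
Step 2 — discriminant:
  Δ = trace² - 4·det = 484 - 272 = 212.
Step 3 — eigenvalues:
  λ = (trace ± √Δ)/2 = (22 ± 14.5602)/2,
  λ_1 = 18.2801,  λ_2 = 3.7199.

Step 4 — unit eigenvector for λ_1: solve (Sigma - λ_1 I)v = 0. First row:
  (18 - 18.2801)·v_x + (2)·v_y = 0, i.e. (-0.2801)·v_x + (2)·v_y = 0,
  so v ∝ (b, λ_1 - a) = (2, 0.2801) = u.
  ||u|| = √((2)² + (0.2801)²) = √(4.0785) ≈ 2.0195,
  v_1 = u/||u|| ≈ (0.9903, 0.1387) (||v_1|| = 1).

λ_1 = 18.2801,  λ_2 = 3.7199;  v_1 ≈ (0.9903, 0.1387)


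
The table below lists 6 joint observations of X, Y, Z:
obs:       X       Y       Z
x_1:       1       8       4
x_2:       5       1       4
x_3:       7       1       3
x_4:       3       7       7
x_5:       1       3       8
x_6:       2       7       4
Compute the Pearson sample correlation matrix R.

Step 1 — column means:
  mean(X) = (1 + 5 + 7 + 3 + 1 + 2) / 6 = 19/6 = 3.1667
  mean(Y) = (8 + 1 + 1 + 7 + 3 + 7) / 6 = 27/6 = 4.5
  mean(Z) = (4 + 4 + 3 + 7 + 8 + 4) / 6 = 30/6 = 5

Step 2 — sample variances and covariances s[i,j] = (1/(n-1)) · Σ_k (x_{k,i} - mean_i) · (x_{k,j} - mean_j), with n-1 = 5:
  s[X,X] = ((-2.1667)·(-2.1667) + (1.8333)·(1.8333) + (3.8333)·(3.8333) + (-0.1667)·(-0.1667) + (-2.1667)·(-2.1667) + (-1.1667)·(-1.1667)) / 5 = 28.8333/5 = 5.7667
  s[X,Y] = ((-2.1667)·(3.5) + (1.8333)·(-3.5) + (3.8333)·(-3.5) + (-0.1667)·(2.5) + (-2.1667)·(-1.5) + (-1.1667)·(2.5)) / 5 = -27.5/5 = -5.5
  s[X,Z] = ((-2.1667)·(-1) + (1.8333)·(-1) + (3.8333)·(-2) + (-0.1667)·(2) + (-2.1667)·(3) + (-1.1667)·(-1)) / 5 = -13/5 = -2.6
  s[Y,Y] = ((3.5)·(3.5) + (-3.5)·(-3.5) + (-3.5)·(-3.5) + (2.5)·(2.5) + (-1.5)·(-1.5) + (2.5)·(2.5)) / 5 = 51.5/5 = 10.3
  s[Y,Z] = ((3.5)·(-1) + (-3.5)·(-1) + (-3.5)·(-2) + (2.5)·(2) + (-1.5)·(3) + (2.5)·(-1)) / 5 = 5/5 = 1
  s[Z,Z] = ((-1)·(-1) + (-1)·(-1) + (-2)·(-2) + (2)·(2) + (3)·(3) + (-1)·(-1)) / 5 = 20/5 = 4
  Sample standard deviations s_i = √(s[i,i]):
  s(X) = √(5.7667) = 2.4014
  s(Y) = √(10.3) = 3.2094
  s(Z) = √(4) = 2

Step 3 — r_{ij} = s_{ij} / (s_i · s_j):
  r[X,X] = 1 (diagonal).
  r[X,Y] = -5.5 / (2.4014 · 3.2094) = -5.5 / 7.7069 = -0.7136
  r[X,Z] = -2.6 / (2.4014 · 2) = -2.6 / 4.8028 = -0.5414
  r[Y,Y] = 1 (diagonal).
  r[Y,Z] = 1 / (3.2094 · 2) = 1 / 6.4187 = 0.1558
  r[Z,Z] = 1 (diagonal).

R is symmetric with unit diagonal. Assembling:

R = [[1, -0.7136, -0.5414],
 [-0.7136, 1, 0.1558],
 [-0.5414, 0.1558, 1]]


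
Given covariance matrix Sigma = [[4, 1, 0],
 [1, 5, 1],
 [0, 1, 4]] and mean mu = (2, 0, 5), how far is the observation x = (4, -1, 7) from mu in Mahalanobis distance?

Step 1 — centre the observation: (x - mu) = (2, -1, 2).

Step 2 — invert Sigma (cofactor / det for 3×3, or solve directly):
  Sigma^{-1} = [[0.2639, -0.0556, 0.0139],
 [-0.0556, 0.2222, -0.0556],
 [0.0139, -0.0556, 0.2639]].

Step 3 — form the quadratic (x - mu)^T · Sigma^{-1} · (x - mu):
  Sigma^{-1} · (x - mu) = (0.6111, -0.4444, 0.6111).
  (x - mu)^T · [Sigma^{-1} · (x - mu)] = (2)·(0.6111) + (-1)·(-0.4444) + (2)·(0.6111) = 2.8889.

Step 4 — take square root: d = √(2.8889) ≈ 1.6997.

d(x, mu) = √(2.8889) ≈ 1.6997


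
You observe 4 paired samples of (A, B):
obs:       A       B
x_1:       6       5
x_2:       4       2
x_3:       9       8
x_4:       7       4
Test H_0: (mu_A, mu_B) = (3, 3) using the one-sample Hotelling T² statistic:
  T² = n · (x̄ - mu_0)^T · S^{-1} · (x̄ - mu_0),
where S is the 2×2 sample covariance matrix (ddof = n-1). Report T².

Step 1 — sample mean vector:
  mean(A) = (6 + 4 + 9 + 7) / 4 = 26/4 = 6.5
  mean(B) = (5 + 2 + 8 + 4) / 4 = 19/4 = 4.75
  x̄ = (6.5, 4.75),  deviation x̄ - mu_0 = (6.5, 4.75) - (3, 3) = (3.5, 1.75).

Step 2 — sample covariance matrix, S[i,j] = (1/(n-1)) · Σ_k (x_{k,i} - mean_i) · (x_{k,j} - mean_j), divisor n-1 = 3:
  S[A,A] = ((-0.5)·(-0.5) + (-2.5)·(-2.5) + (2.5)·(2.5) + (0.5)·(0.5)) / 3 = 13/3 = 4.3333
  S[A,B] = ((-0.5)·(0.25) + (-2.5)·(-2.75) + (2.5)·(3.25) + (0.5)·(-0.75)) / 3 = 14.5/3 = 4.8333
  S[B,B] = ((0.25)·(0.25) + (-2.75)·(-2.75) + (3.25)·(3.25) + (-0.75)·(-0.75)) / 3 = 18.75/3 = 6.25
  S = [[4.3333, 4.8333],
 [4.8333, 6.25]].

Step 3 — invert S. det(S) = 4.3333·6.25 - (4.8333)² = 3.7222.
  S^{-1} = (1/det) · [[d, -b], [-b, a]] = [[1.6791, -1.2985],
 [-1.2985, 1.1642]].

Step 4 — quadratic form (x̄ - mu_0)^T · S^{-1} · (x̄ - mu_0):
  S^{-1} · (x̄ - mu_0) = (3.6045, -2.5075),
  (x̄ - mu_0)^T · [...] = (3.5)·(3.6045) + (1.75)·(-2.5075) = 8.2276.

Step 5 — scale by n: T² = 4 · 8.2276 = 32.9104.

T² ≈ 32.9104


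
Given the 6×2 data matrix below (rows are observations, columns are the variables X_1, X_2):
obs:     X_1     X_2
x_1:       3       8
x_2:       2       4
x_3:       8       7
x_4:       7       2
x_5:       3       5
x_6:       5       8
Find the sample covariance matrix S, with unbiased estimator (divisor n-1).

Step 1 — column means:
  mean(X_1) = (3 + 2 + 8 + 7 + 3 + 5) / 6 = 28/6 = 4.6667
  mean(X_2) = (8 + 4 + 7 + 2 + 5 + 8) / 6 = 34/6 = 5.6667

Step 2 — sample covariance S[i,j] = (1/(n-1)) · Σ_k (x_{k,i} - mean_i) · (x_{k,j} - mean_j), with n-1 = 5.
  S[X_1,X_1] = ((-1.6667)·(-1.6667) + (-2.6667)·(-2.6667) + (3.3333)·(3.3333) + (2.3333)·(2.3333) + (-1.6667)·(-1.6667) + (0.3333)·(0.3333)) / 5 = 29.3333/5 = 5.8667
  S[X_1,X_2] = ((-1.6667)·(2.3333) + (-2.6667)·(-1.6667) + (3.3333)·(1.3333) + (2.3333)·(-3.6667) + (-1.6667)·(-0.6667) + (0.3333)·(2.3333)) / 5 = -1.6667/5 = -0.3333
  S[X_2,X_2] = ((2.3333)·(2.3333) + (-1.6667)·(-1.6667) + (1.3333)·(1.3333) + (-3.6667)·(-3.6667) + (-0.6667)·(-0.6667) + (2.3333)·(2.3333)) / 5 = 29.3333/5 = 5.8667

S is symmetric (S[j,i] = S[i,j]). Assembling:

S = [[5.8667, -0.3333],
 [-0.3333, 5.8667]]


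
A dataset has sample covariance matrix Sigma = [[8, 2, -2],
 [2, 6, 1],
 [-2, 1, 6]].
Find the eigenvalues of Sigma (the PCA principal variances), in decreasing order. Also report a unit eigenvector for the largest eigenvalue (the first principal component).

Step 1 — characteristic polynomial p(λ) = det(λI - Sigma) = λ³ - tr·λ² + c_1·λ - det, where tr = trace, c_1 = sum of the principal 2×2 minors, det = det(Sigma):
  tr = 8 + 6 + 6 = 20,
  c_1 = (8·6 - (2)²) + (8·6 - (-2)²) + (6·6 - (1)²) = 44 + 44 + 35 = 123,
  det = 8·(6·6 - (1)²) - (2)·((2)·6 - (1)·(-2)) + (-2)·((2)·(1) - 6·(-2)) = 8·(35) - (2)·(14) + (-2)·(14) = 224.
  So p(λ) = λ³ - 20λ² + 123λ - 224.
Step 2 — look for an integer root (rational root theorem: any rational root is an integer divisor of 224). Testing λ = 7:
  p(7) = 343 - 980 + 861 - 224 = 0  ✓
  Dividing out (λ - 7): p(λ) = (λ - 7)(λ² - 13λ + 32).
Step 3 — remaining eigenvalues from the quadratic λ² - 13λ + 32 = 0:
  Δ = 13² - 4·32 = 169 - 128 = 41,  λ = (13 ± √41)/2 = (13 ± 6.4031)/2 ≈ 9.7016 or 3.2984.
  Sorted: λ_1 = 9.7016,  λ_2 = 7,  λ_3 = 3.2984  (check: sum = 20 = tr ✓).

Step 4 — unit eigenvector for λ_1 ≈ 9.7016: v spans the null space of (Sigma - λ_1 I), whose rows are
  r_1 = (-1.7016, 2, -2),  r_2 = (2, -3.7016, 1),  r_3 = (-2, 1, -3.7016).
  v is orthogonal to every row, so take v ∝ r_1 × r_2 = ((2)·(1) - (-2)·(-3.7016), (-2)·(2) - (-1.7016)·(1), (-1.7016)·(-3.7016) - (2)·(2)) ≈ (-5.4031, -2.2984, 2.2984).
  Rescale (multiply by -1 so the first nonzero entry is positive): u = (5.4031, 2.2984, -2.2984).
  ||u|| = √((5.4031)² + (2.2984)² + (-2.2984)²) = √(39.7594) ≈ 6.3055,  v_1 = u/||u|| ≈ (0.8569, 0.3645, -0.3645) (||v_1|| = 1).

λ_1 = 9.7016,  λ_2 = 7,  λ_3 = 3.2984;  v_1 ≈ (0.8569, 0.3645, -0.3645)


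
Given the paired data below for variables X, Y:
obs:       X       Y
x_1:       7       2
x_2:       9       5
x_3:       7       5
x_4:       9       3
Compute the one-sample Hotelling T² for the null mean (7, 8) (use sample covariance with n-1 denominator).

Step 1 — sample mean vector:
  mean(X) = (7 + 9 + 7 + 9) / 4 = 32/4 = 8
  mean(Y) = (2 + 5 + 5 + 3) / 4 = 15/4 = 3.75
  x̄ = (8, 3.75),  deviation x̄ - mu_0 = (8, 3.75) - (7, 8) = (1, -4.25).

Step 2 — sample covariance matrix, S[i,j] = (1/(n-1)) · Σ_k (x_{k,i} - mean_i) · (x_{k,j} - mean_j), divisor n-1 = 3:
  S[X,X] = ((-1)·(-1) + (1)·(1) + (-1)·(-1) + (1)·(1)) / 3 = 4/3 = 1.3333
  S[X,Y] = ((-1)·(-1.75) + (1)·(1.25) + (-1)·(1.25) + (1)·(-0.75)) / 3 = 1/3 = 0.3333
  S[Y,Y] = ((-1.75)·(-1.75) + (1.25)·(1.25) + (1.25)·(1.25) + (-0.75)·(-0.75)) / 3 = 6.75/3 = 2.25
  S = [[1.3333, 0.3333],
 [0.3333, 2.25]].

Step 3 — invert S. det(S) = 1.3333·2.25 - (0.3333)² = 2.8889.
  S^{-1} = (1/det) · [[d, -b], [-b, a]] = [[0.7788, -0.1154],
 [-0.1154, 0.4615]].

Step 4 — quadratic form (x̄ - mu_0)^T · S^{-1} · (x̄ - mu_0):
  S^{-1} · (x̄ - mu_0) = (1.2692, -2.0769),
  (x̄ - mu_0)^T · [...] = (1)·(1.2692) + (-4.25)·(-2.0769) = 10.0962.

Step 5 — scale by n: T² = 4 · 10.0962 = 40.3846.

T² ≈ 40.3846


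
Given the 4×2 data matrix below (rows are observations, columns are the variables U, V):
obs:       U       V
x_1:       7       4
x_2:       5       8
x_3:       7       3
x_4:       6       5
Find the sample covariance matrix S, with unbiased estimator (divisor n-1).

Step 1 — column means:
  mean(U) = (7 + 5 + 7 + 6) / 4 = 25/4 = 6.25
  mean(V) = (4 + 8 + 3 + 5) / 4 = 20/4 = 5

Step 2 — sample covariance S[i,j] = (1/(n-1)) · Σ_k (x_{k,i} - mean_i) · (x_{k,j} - mean_j), with n-1 = 3.
  S[U,U] = ((0.75)·(0.75) + (-1.25)·(-1.25) + (0.75)·(0.75) + (-0.25)·(-0.25)) / 3 = 2.75/3 = 0.9167
  S[U,V] = ((0.75)·(-1) + (-1.25)·(3) + (0.75)·(-2) + (-0.25)·(0)) / 3 = -6/3 = -2
  S[V,V] = ((-1)·(-1) + (3)·(3) + (-2)·(-2) + (0)·(0)) / 3 = 14/3 = 4.6667

S is symmetric (S[j,i] = S[i,j]). Assembling:

S = [[0.9167, -2],
 [-2, 4.6667]]


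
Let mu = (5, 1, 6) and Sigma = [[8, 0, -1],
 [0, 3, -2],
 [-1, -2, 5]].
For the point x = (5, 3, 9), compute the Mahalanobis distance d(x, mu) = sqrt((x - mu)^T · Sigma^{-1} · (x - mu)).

Step 1 — centre the observation: (x - mu) = (0, 2, 3).

Step 2 — invert Sigma (cofactor / det for 3×3, or solve directly):
  Sigma^{-1} = [[0.1294, 0.0235, 0.0353],
 [0.0235, 0.4588, 0.1882],
 [0.0353, 0.1882, 0.2824]].

Step 3 — form the quadratic (x - mu)^T · Sigma^{-1} · (x - mu):
  Sigma^{-1} · (x - mu) = (0.1529, 1.4824, 1.2235).
  (x - mu)^T · [Sigma^{-1} · (x - mu)] = (0)·(0.1529) + (2)·(1.4824) + (3)·(1.2235) = 6.6353.

Step 4 — take square root: d = √(6.6353) ≈ 2.5759.

d(x, mu) = √(6.6353) ≈ 2.5759
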